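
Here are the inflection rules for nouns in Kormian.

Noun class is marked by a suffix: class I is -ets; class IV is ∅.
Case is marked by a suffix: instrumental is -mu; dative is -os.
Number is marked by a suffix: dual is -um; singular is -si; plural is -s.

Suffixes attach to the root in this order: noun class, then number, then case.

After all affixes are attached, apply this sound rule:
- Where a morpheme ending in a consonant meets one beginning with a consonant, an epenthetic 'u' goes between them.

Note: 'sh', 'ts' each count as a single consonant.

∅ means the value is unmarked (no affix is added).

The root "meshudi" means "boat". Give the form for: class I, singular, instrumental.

meshudietsusimu

Attach noun class class I -ets → meshudiets.
Attach number singular -si → meshudietssi.
Attach case instrumental -mu → meshudietssimu.
Apply epenthesis: meshudietssimu → meshudietsusimu.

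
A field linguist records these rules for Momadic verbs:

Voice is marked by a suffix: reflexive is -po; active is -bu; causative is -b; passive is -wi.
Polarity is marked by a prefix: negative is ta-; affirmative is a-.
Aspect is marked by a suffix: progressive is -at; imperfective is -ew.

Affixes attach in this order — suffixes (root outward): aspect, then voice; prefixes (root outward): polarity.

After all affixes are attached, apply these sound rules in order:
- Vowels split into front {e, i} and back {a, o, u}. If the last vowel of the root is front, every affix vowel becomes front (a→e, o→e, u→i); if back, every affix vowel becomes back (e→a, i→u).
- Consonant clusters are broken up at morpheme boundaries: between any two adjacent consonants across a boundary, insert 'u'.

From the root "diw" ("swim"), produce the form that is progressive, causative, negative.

Attach polarity negative ta- → tadiw.
Attach aspect progressive -at → tadiwat.
Attach voice causative -b → tadiwatb.
Apply vowel harmony: tadiwatb → tediwetb.
Apply epenthesis: tediwetb → tediwetub.

tediwetub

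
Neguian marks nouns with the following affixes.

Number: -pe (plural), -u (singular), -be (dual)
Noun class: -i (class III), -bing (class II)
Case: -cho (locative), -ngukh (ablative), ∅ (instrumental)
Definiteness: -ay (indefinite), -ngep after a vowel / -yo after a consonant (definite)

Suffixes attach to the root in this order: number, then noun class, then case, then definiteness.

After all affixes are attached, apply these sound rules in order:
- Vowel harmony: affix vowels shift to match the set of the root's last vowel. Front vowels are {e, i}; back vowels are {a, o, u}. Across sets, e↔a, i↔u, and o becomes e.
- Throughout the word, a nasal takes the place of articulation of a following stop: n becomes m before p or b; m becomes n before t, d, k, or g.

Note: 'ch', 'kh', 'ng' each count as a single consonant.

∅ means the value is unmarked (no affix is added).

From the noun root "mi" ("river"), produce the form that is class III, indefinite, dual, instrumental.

mibeiey

Attach number dual -be → mibe.
Attach noun class class III -i → mibei.
case = instrumental: zero marking, form stays mibei.
Attach definiteness indefinite -ay → mibeiay.
Apply vowel harmony: mibeiay → mibeiey.
Nasal assimilation: no change.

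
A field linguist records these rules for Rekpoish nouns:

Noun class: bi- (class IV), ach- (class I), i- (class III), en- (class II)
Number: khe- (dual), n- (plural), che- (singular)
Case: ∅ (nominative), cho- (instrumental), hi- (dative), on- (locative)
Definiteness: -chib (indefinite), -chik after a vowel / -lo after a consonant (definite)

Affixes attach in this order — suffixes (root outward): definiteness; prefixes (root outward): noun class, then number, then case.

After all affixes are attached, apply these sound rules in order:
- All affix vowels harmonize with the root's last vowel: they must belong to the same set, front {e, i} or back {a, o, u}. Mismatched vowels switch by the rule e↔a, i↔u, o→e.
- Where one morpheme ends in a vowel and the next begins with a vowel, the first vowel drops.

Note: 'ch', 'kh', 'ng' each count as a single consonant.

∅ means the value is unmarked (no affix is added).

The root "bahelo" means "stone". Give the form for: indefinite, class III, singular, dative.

huchubahelochub

Attach definiteness indefinite -chib → bahelochib.
Attach noun class class III i- → ibahelochib.
Attach number singular che- → cheibahelochib.
Attach case dative hi- → hicheibahelochib.
Apply vowel harmony: hicheibahelochib → huchaubahelochub.
Apply vowel deletion: huchaubahelochub → huchubahelochub.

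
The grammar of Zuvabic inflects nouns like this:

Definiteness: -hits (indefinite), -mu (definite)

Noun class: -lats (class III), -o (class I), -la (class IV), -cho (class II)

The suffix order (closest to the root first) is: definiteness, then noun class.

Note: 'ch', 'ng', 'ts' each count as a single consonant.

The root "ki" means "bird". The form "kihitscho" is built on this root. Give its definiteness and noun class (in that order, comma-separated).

Segment: ki-hits-cho.
definiteness: -hits → indefinite.
noun class: -cho → class II.

indefinite, class II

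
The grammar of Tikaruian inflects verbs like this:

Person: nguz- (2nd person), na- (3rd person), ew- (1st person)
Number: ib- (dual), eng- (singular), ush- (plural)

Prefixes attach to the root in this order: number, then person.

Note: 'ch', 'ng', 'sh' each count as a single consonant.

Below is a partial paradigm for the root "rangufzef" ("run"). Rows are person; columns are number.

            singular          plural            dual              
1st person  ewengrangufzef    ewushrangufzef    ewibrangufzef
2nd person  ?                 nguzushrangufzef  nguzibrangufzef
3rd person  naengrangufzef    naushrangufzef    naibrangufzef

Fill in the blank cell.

nguzengrangufzef

Attach number singular eng- → engrangufzef.
Attach person 2nd person nguz- → nguzengrangufzef.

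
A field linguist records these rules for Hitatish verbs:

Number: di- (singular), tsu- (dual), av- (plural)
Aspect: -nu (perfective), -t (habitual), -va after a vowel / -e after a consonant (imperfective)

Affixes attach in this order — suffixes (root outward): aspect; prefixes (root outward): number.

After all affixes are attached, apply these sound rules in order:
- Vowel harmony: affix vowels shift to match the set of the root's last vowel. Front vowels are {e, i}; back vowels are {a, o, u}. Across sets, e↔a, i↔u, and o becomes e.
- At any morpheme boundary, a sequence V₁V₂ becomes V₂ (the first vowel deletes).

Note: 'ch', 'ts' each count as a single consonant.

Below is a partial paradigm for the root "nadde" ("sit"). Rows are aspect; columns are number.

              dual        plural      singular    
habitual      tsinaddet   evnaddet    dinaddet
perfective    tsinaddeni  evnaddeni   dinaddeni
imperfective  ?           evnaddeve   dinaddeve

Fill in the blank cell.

Attach aspect imperfective -va (after vowel 'e') → naddeva.
Attach number dual tsu- → tsunaddeva.
Apply vowel harmony: tsunaddeva → tsinaddeve.
Vowel deletion: no change.

tsinaddeve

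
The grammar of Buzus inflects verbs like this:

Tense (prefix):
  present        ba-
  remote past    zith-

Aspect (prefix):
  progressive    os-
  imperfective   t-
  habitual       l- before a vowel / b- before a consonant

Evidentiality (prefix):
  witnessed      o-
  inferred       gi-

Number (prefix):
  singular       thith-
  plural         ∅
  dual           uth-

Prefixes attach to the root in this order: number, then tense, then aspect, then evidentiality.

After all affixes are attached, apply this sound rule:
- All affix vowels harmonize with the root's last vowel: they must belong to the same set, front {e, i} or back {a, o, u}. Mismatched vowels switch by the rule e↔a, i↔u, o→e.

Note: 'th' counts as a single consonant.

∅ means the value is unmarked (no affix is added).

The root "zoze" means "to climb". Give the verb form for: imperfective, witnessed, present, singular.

etbethithzoze

Attach number singular thith- → thithzoze.
Attach tense present ba- → bathithzoze.
Attach aspect imperfective t- → tbathithzoze.
Attach evidentiality witnessed o- → otbathithzoze.
Apply vowel harmony: otbathithzoze → etbethithzoze.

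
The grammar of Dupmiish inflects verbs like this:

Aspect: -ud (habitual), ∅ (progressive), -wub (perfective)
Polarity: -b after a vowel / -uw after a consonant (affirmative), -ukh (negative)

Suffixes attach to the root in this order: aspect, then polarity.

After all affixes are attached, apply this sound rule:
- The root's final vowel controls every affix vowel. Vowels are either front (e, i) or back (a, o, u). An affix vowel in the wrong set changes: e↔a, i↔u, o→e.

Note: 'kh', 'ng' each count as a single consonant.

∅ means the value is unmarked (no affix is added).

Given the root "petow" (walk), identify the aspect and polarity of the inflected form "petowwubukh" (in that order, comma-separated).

Segment: petow-wub-ukh.
aspect: -wub → perfective.
polarity: -ukh → negative.

perfective, negative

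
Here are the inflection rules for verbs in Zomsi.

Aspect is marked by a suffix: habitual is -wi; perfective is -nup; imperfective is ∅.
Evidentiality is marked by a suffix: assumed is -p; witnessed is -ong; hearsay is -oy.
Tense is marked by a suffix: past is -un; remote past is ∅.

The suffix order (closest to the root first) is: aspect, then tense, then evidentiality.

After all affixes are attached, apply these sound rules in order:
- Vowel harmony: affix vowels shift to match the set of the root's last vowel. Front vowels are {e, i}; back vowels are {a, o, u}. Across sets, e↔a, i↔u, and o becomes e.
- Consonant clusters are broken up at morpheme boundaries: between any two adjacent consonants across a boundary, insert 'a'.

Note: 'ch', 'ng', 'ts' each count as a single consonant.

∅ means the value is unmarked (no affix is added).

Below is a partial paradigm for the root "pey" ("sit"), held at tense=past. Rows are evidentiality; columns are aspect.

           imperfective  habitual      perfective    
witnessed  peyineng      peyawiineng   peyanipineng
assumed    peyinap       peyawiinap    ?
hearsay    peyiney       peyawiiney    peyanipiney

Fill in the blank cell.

peyanipinap

Attach aspect perfective -nup → peynup.
Attach tense past -un → peynupun.
Attach evidentiality assumed -p → peynupunp.
Apply vowel harmony: peynupunp → peynipinp.
Apply epenthesis: peynipinp → peyanipinap.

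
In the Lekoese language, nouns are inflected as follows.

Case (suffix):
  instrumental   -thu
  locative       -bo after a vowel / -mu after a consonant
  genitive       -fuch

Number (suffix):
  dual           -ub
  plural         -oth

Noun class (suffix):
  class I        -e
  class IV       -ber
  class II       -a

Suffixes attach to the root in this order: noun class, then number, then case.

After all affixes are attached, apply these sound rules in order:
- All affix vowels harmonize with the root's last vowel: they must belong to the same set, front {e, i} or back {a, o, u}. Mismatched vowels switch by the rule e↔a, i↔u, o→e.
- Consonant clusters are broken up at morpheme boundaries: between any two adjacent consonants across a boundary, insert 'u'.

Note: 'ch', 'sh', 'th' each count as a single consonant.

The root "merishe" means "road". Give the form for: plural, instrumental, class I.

Attach noun class class I -e → merishee.
Attach number plural -oth → merisheeoth.
Attach case instrumental -thu → merisheeoththu.
Apply vowel harmony: merisheeoththu → merisheeeththi.
Apply epenthesis: merisheeeththi → merisheeethuthi.

merisheeethuthi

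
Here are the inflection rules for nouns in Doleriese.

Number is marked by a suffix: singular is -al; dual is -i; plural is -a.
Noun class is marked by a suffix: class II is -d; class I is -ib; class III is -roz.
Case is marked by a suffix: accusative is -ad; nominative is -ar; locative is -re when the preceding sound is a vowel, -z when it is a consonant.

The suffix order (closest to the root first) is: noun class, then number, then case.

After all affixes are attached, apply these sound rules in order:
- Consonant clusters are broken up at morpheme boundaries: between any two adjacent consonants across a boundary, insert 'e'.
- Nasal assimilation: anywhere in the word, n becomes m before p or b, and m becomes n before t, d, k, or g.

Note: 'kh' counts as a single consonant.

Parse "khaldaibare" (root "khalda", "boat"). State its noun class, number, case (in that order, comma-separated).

class I, plural, locative

Segment: khalda-ib-a-re.
noun class: -ib → class I.
number: -a → plural.
case: -re/z → locative.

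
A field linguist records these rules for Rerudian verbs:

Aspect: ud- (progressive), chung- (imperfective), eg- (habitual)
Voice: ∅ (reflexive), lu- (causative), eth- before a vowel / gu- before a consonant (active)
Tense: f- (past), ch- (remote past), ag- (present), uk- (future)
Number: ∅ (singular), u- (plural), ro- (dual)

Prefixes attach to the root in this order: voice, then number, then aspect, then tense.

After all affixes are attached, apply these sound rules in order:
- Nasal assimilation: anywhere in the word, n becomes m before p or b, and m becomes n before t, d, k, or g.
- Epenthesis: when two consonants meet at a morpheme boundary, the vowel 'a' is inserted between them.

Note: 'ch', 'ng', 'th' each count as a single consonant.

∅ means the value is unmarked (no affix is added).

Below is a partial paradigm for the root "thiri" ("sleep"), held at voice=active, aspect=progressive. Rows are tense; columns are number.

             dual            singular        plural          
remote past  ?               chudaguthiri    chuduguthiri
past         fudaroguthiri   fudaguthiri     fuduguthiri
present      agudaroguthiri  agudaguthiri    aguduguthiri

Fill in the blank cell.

Attach voice active gu- (before consonant 'th') → guthiri.
Attach number dual ro- → roguthiri.
Attach aspect progressive ud- → udroguthiri.
Attach tense remote past ch- → chudroguthiri.
Nasal assimilation: no change.
Apply epenthesis: chudroguthiri → chudaroguthiri.

chudaroguthiri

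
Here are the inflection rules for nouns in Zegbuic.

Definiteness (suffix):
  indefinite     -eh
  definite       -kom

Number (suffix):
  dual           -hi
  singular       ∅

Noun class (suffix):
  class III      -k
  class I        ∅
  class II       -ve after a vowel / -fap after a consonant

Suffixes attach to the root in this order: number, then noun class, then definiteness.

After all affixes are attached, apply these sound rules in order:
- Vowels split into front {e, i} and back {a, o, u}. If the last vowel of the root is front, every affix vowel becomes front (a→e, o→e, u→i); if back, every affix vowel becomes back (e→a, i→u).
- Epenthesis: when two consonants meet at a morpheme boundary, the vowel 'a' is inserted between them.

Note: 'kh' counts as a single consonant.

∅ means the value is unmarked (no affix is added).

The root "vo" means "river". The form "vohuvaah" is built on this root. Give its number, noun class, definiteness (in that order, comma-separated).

dual, class II, indefinite

Segment: vo-hi-ve-eh.
number: -hi → dual.
noun class: -ve/fap → class II.
definiteness: -eh → indefinite.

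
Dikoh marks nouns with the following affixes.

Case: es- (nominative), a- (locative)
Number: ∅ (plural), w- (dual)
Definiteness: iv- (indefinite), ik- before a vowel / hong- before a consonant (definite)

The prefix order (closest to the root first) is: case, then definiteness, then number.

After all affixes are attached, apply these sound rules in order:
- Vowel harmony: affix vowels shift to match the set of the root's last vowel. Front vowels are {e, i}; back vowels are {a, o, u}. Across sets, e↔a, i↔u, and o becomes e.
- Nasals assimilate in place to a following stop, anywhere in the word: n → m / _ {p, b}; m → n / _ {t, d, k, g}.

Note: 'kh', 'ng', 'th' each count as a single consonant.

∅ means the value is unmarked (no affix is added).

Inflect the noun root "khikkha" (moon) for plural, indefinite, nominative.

uvaskhikkha

Attach case nominative es- → eskhikkha.
Attach definiteness indefinite iv- → iveskhikkha.
number = plural: zero marking, form stays iveskhikkha.
Apply vowel harmony: iveskhikkha → uvaskhikkha.
Nasal assimilation: no change.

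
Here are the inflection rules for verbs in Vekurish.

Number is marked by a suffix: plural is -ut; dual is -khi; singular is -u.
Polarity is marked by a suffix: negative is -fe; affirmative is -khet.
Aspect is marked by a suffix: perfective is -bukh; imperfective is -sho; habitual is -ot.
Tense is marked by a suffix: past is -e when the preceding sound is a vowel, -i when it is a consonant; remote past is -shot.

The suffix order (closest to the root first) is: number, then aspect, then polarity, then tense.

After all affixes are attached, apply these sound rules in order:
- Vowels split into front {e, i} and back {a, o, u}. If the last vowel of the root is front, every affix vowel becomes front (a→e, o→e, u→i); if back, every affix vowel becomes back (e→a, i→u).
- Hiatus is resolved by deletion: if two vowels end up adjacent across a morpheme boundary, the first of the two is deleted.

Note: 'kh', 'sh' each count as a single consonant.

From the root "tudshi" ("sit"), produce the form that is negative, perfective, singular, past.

Attach number singular -u → tudshiu.
Attach aspect perfective -bukh → tudshiubukh.
Attach polarity negative -fe → tudshiubukhfe.
Attach tense past -e (after vowel 'e') → tudshiubukhfee.
Apply vowel harmony: tudshiubukhfee → tudshiibikhfee.
Apply vowel deletion: tudshiibikhfee → tudshibikhfe.

tudshibikhfe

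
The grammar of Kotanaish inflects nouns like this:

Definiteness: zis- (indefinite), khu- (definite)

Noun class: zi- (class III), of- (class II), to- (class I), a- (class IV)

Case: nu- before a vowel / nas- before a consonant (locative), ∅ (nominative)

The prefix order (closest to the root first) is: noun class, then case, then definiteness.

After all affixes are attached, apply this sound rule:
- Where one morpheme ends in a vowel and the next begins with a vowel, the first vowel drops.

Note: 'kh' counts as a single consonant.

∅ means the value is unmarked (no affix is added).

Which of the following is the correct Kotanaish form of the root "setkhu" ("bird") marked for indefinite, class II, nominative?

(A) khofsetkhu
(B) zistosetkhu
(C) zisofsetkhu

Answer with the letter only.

C

Attach noun class class II of- → ofsetkhu.
case = nominative: zero marking, form stays ofsetkhu.
Attach definiteness indefinite zis- → zisofsetkhu.
Vowel deletion: no change.
So the correct form is zisofsetkhu, option (C).
(B) zistosetkhu is wrong: it uses class I instead of class II for noun class.
(A) khofsetkhu is wrong: it uses definite instead of indefinite for definiteness.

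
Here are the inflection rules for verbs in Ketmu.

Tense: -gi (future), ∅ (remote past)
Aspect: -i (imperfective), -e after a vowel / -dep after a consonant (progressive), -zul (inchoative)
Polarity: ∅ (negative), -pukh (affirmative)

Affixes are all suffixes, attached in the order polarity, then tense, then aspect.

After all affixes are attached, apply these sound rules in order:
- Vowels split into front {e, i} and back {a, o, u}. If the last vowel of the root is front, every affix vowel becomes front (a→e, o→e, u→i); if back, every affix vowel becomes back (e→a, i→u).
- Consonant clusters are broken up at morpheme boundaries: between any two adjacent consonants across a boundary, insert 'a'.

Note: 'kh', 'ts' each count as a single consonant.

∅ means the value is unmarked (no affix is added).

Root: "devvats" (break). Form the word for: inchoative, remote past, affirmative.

devvatsapukhazul

Attach polarity affirmative -pukh → devvatspukh.
tense = remote past: zero marking, form stays devvatspukh.
Attach aspect inchoative -zul → devvatspukhzul.
Vowel harmony: no change.
Apply epenthesis: devvatspukhzul → devvatsapukhazul.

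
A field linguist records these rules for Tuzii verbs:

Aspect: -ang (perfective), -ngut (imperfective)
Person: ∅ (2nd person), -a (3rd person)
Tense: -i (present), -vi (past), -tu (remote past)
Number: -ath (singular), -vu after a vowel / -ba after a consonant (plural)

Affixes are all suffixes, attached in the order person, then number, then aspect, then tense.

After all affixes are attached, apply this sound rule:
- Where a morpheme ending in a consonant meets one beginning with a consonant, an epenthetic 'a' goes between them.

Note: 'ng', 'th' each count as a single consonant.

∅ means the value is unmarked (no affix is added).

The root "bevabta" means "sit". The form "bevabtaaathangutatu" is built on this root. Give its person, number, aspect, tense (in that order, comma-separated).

3rd person, singular, imperfective, remote past

Segment: bevabta-a-ath-ngut-tu.
person: -a → 3rd person.
number: -ath → singular.
aspect: -ngut → imperfective.
tense: -tu → remote past.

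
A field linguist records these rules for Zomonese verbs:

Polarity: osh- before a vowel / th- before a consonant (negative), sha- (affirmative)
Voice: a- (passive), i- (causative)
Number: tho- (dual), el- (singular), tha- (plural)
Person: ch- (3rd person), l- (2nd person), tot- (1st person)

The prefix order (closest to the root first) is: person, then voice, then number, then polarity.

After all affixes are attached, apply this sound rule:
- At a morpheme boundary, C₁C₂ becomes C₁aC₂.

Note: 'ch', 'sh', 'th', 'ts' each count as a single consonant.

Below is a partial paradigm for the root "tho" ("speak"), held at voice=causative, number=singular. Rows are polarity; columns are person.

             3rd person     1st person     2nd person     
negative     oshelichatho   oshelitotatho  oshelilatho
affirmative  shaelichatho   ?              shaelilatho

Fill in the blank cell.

Attach person 1st person tot- → tottho.
Attach voice causative i- → itottho.
Attach number singular el- → elitottho.
Attach polarity affirmative sha- → shaelitottho.
Apply epenthesis: shaelitottho → shaelitotatho.

shaelitotatho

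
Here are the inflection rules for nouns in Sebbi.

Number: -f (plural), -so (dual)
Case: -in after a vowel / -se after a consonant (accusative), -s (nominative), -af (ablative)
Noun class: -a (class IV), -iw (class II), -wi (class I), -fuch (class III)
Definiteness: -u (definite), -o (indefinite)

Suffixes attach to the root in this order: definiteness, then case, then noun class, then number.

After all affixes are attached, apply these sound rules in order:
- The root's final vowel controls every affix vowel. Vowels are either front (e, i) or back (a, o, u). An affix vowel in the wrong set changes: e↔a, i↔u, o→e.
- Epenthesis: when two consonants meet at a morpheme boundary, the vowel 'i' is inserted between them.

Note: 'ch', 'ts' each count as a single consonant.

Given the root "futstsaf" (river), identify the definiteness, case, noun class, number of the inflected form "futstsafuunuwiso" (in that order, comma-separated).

Segment: futstsaf-u-in-iw-so.
definiteness: -u → definite.
case: -in/se → accusative.
noun class: -iw → class II.
number: -so → dual.

definite, accusative, class II, dual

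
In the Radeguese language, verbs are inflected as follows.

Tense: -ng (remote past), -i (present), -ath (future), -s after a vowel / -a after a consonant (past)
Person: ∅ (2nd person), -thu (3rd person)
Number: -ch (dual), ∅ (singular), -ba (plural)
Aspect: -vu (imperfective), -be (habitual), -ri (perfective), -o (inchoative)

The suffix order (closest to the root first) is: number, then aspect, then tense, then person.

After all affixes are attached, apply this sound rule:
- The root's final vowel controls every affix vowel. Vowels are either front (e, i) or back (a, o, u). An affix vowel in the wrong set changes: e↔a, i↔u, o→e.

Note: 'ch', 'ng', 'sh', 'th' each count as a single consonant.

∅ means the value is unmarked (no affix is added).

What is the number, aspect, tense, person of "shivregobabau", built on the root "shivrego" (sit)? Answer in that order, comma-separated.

plural, habitual, present, 2nd person

Segment: shivrego-ba-be-i.
number: -ba → plural.
aspect: -be → habitual.
tense: -i → present.
person: ∅ → 2nd person.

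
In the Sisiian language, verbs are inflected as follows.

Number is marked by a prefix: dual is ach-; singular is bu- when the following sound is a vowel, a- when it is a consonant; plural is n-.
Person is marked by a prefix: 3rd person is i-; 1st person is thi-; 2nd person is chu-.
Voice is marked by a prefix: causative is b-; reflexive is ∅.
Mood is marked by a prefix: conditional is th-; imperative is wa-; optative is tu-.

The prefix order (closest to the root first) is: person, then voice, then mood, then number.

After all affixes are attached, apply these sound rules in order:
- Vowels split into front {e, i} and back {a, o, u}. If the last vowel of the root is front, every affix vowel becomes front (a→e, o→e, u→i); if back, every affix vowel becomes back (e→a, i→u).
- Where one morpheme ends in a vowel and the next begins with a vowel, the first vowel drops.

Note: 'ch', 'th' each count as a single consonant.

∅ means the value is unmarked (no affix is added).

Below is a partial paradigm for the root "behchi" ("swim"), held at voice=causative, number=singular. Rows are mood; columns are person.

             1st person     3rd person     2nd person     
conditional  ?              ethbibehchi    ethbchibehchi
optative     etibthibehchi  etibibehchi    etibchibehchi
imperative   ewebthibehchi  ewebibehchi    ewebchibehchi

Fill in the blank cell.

ethbthibehchi

Attach person 1st person thi- → thibehchi.
Attach voice causative b- → bthibehchi.
Attach mood conditional th- → thbthibehchi.
Attach number singular a- (before consonant 'th') → athbthibehchi.
Apply vowel harmony: athbthibehchi → ethbthibehchi.
Vowel deletion: no change.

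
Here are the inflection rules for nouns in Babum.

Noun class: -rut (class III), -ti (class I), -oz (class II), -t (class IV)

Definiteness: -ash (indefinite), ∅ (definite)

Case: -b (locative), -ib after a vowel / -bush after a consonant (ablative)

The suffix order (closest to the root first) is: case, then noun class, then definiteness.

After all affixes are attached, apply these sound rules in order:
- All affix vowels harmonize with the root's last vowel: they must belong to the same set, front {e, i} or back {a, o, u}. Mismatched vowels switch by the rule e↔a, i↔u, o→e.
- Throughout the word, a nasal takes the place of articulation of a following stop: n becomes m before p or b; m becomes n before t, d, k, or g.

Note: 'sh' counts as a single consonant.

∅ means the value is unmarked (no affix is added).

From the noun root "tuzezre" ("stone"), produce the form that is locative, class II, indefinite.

Attach case locative -b → tuzezreb.
Attach noun class class II -oz → tuzezreboz.
Attach definiteness indefinite -ash → tuzezrebozash.
Apply vowel harmony: tuzezrebozash → tuzezrebezesh.
Nasal assimilation: no change.

tuzezrebezesh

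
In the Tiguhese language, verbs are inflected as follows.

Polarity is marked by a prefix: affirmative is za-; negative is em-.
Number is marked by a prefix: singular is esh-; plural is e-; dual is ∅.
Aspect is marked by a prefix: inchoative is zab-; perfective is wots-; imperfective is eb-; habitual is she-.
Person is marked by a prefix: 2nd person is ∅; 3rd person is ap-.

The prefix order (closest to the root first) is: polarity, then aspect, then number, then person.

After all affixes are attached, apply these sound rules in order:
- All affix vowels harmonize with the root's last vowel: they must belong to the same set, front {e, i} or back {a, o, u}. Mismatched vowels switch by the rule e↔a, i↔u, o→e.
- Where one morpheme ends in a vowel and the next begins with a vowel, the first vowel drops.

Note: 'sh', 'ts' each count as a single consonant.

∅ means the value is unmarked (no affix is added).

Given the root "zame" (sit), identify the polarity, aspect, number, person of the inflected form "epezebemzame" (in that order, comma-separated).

Segment: ap-e-zab-em-zame.
polarity: em- → negative.
aspect: zab- → inchoative.
number: e- → plural.
person: ap- → 3rd person.

negative, inchoative, plural, 3rd person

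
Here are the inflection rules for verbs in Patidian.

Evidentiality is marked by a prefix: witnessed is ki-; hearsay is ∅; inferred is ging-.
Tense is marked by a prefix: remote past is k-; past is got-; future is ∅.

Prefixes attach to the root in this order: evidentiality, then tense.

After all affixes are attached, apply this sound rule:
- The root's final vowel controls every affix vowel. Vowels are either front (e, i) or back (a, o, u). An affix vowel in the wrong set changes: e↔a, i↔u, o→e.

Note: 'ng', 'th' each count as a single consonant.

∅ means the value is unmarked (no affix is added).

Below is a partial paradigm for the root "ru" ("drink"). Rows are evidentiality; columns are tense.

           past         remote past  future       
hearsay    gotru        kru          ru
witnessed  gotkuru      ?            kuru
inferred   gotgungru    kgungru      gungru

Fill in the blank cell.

Attach evidentiality witnessed ki- → kiru.
Attach tense remote past k- → kkiru.
Apply vowel harmony: kkiru → kkuru.

kkuru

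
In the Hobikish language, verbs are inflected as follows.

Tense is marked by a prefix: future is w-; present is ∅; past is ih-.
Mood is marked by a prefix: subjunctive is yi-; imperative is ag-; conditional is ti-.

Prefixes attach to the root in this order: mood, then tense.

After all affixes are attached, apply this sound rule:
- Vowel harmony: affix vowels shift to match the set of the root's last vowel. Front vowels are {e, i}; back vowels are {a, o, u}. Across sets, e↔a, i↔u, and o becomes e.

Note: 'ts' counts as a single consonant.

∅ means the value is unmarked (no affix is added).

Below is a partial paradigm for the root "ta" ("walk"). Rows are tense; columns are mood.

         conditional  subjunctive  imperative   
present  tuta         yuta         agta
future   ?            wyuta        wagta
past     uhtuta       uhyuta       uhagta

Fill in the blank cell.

Attach mood conditional ti- → tita.
Attach tense future w- → wtita.
Apply vowel harmony: wtita → wtuta.

wtuta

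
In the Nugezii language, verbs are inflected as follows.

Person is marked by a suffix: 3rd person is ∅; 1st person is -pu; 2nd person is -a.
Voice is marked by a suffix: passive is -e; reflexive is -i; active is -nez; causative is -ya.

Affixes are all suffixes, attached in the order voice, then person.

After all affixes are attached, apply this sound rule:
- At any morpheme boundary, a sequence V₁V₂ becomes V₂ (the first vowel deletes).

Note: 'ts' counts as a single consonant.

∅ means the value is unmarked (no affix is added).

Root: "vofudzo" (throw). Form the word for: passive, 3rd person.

vofudze

Attach voice passive -e → vofudzoe.
person = 3rd person: zero marking, form stays vofudzoe.
Apply vowel deletion: vofudzoe → vofudze.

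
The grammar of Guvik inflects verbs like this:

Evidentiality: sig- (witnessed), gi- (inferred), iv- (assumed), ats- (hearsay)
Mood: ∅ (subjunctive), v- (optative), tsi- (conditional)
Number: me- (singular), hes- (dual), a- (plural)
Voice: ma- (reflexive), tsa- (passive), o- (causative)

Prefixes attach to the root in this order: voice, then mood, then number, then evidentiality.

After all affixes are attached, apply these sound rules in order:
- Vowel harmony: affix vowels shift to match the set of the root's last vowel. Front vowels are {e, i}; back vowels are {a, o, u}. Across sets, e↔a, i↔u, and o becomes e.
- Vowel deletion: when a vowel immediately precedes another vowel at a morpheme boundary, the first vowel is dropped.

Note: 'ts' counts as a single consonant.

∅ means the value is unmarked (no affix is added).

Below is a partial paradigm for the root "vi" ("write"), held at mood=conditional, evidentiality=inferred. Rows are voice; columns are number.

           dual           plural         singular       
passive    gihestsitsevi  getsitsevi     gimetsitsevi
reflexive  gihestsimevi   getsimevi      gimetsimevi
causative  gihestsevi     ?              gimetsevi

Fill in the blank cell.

Attach voice causative o- → ovi.
Attach mood conditional tsi- → tsiovi.
Attach number plural a- → atsiovi.
Attach evidentiality inferred gi- → giatsiovi.
Apply vowel harmony: giatsiovi → gietsievi.
Apply vowel deletion: gietsievi → getsevi.

getsevi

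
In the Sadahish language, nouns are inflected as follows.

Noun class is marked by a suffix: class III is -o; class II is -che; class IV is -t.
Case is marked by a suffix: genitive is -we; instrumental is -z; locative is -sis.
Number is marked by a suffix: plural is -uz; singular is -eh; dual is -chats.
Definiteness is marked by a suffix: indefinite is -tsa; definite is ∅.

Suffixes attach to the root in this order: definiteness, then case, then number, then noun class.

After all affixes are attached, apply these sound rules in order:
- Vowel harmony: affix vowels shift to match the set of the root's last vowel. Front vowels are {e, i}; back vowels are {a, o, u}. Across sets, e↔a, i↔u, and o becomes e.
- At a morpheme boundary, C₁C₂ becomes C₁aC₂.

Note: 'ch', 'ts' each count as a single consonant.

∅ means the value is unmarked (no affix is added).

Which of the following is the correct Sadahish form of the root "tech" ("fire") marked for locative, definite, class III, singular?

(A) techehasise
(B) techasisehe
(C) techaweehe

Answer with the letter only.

definiteness = definite: zero marking, form stays tech.
Attach case locative -sis → techsis.
Attach number singular -eh → techsiseh.
Attach noun class class III -o → techsiseho.
Apply vowel harmony: techsiseho → techsisehe.
Apply epenthesis: techsisehe → techasisehe.
So the correct form is techasisehe, option (B).
(A) techehasise is wrong: it has the affixes in the wrong order.
(C) techaweehe is wrong: it uses genitive instead of locative for case.

B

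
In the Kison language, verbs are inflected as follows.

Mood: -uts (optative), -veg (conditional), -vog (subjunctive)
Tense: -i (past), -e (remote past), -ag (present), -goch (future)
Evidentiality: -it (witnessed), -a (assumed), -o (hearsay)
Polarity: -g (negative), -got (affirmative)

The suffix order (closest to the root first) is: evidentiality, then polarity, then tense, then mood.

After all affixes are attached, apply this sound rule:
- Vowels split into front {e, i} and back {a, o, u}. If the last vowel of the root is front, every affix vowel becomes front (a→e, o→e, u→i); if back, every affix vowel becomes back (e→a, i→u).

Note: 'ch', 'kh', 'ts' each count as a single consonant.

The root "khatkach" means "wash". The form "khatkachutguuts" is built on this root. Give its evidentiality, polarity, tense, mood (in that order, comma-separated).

Segment: khatkach-it-g-i-uts.
evidentiality: -it → witnessed.
polarity: -g → negative.
tense: -i → past.
mood: -uts → optative.

witnessed, negative, past, optative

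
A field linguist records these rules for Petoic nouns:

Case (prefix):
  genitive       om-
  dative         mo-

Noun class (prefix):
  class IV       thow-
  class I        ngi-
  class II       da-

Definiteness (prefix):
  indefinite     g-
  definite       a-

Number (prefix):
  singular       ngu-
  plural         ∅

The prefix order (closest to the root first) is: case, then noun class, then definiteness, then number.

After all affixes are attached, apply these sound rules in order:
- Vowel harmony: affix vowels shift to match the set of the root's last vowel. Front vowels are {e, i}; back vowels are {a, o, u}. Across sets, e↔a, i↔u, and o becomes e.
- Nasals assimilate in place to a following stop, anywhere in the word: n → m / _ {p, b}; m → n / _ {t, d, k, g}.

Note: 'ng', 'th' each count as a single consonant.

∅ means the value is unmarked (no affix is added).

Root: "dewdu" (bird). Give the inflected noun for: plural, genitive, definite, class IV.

Attach case genitive om- → omdewdu.
Attach noun class class IV thow- → thowomdewdu.
Attach definiteness definite a- → athowomdewdu.
number = plural: zero marking, form stays athowomdewdu.
Vowel harmony: no change.
Apply nasal assimilation: athowomdewdu → athowondewdu.

athowondewdu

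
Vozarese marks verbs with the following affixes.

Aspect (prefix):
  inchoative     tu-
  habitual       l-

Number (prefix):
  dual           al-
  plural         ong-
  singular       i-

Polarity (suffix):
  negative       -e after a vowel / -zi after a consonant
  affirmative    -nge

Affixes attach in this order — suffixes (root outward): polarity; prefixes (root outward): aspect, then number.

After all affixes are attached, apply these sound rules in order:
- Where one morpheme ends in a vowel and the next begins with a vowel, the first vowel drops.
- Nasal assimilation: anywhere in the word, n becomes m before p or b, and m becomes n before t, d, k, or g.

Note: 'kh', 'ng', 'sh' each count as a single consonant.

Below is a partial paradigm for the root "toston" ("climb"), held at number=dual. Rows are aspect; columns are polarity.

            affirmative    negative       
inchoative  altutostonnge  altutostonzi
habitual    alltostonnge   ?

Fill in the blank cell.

Attach polarity negative -zi (after consonant 'n') → tostonzi.
Attach aspect habitual l- → ltostonzi.
Attach number dual al- → alltostonzi.
Vowel deletion: no change.
Nasal assimilation: no change.

alltostonzi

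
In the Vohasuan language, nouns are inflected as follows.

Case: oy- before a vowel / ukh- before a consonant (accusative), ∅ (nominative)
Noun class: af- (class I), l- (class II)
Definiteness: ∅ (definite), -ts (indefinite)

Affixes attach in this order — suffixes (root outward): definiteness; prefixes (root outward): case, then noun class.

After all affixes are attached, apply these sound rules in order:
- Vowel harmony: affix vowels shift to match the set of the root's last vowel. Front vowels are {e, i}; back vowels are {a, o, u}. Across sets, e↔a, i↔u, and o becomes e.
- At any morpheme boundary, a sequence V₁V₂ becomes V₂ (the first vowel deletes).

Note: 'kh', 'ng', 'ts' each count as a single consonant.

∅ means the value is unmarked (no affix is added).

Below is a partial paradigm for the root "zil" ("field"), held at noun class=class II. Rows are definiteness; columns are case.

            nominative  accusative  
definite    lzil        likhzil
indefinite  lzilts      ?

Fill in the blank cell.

likhzilts

Attach definiteness indefinite -ts → zilts.
Attach case accusative ukh- (before consonant 'z') → ukhzilts.
Attach noun class class II l- → lukhzilts.
Apply vowel harmony: lukhzilts → likhzilts.
Vowel deletion: no change.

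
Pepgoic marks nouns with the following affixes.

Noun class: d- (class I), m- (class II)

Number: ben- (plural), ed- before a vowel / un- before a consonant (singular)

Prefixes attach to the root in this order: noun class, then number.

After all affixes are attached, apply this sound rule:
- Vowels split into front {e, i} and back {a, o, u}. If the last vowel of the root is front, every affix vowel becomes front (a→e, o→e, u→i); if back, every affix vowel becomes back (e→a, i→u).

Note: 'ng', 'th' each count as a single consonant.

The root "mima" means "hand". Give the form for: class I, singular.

Attach noun class class I d- → dmima.
Attach number singular un- (before consonant 'd') → undmima.
Vowel harmony: no change.

undmima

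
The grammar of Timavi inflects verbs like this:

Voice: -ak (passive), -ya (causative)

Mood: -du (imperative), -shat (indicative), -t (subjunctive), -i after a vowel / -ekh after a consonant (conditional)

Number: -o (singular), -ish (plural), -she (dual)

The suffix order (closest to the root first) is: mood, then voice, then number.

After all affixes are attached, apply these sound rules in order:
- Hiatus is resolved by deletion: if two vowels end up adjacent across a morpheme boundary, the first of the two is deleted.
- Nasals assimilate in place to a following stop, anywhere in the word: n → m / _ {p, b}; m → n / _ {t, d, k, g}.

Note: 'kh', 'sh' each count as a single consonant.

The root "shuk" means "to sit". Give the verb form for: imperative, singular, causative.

shukduyo

Attach mood imperative -du → shukdu.
Attach voice causative -ya → shukduya.
Attach number singular -o → shukduyao.
Apply vowel deletion: shukduyao → shukduyo.
Nasal assimilation: no change.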